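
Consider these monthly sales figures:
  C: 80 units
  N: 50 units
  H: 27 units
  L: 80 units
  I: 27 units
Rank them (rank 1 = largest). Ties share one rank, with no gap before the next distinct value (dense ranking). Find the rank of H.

3

Sorted (descending): 80, 80, 50, 27, 27
The 2 values of 80 share dense rank 1.
The 2 values of 27 share dense rank 3.
Remaining distinct values take the next consecutive integers.
H has value 27 units → rank 3.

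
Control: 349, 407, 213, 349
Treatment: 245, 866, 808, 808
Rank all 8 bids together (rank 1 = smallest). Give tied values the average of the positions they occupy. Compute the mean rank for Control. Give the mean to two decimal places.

3.25

Sorted (ascending): 213, 245, 349, 349, 407, 808, 808, 866
The 2 values of 349 occupy positions 3–4 → average rank (3+4)/2 = 3.5.
The 2 values of 808 occupy positions 6–7 → average rank (6+7)/2 = 6.5.
Control values → pooled ranks: 349→3.5, 407→5, 213→1, 349→3.5
Mean rank = (3.5 + 5 + 1 + 3.5) / 4 = 3.25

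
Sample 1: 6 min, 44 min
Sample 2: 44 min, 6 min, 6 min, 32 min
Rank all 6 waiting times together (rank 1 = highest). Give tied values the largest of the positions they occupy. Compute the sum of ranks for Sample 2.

17

Sorted (descending): 44, 44, 32, 6, 6, 6
The 2 values of 44 occupy positions 1–2 → each gets rank 2.
The 3 values of 6 occupy positions 4–6 → each gets rank 6.
Sample 2 values → pooled ranks: 44→2, 6→6, 6→6, 32→3
Rank sum = 2 + 6 + 6 + 3 = 17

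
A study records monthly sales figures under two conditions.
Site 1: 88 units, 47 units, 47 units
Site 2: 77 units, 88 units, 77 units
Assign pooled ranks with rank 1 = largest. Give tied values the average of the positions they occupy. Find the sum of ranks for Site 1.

12.5

Sorted (descending): 88, 88, 77, 77, 47, 47
The 2 values of 88 occupy positions 1–2 → average rank (1+2)/2 = 1.5.
The 2 values of 77 occupy positions 3–4 → average rank (3+4)/2 = 3.5.
The 2 values of 47 occupy positions 5–6 → average rank (5+6)/2 = 5.5.
Site 1 values → pooled ranks: 88→1.5, 47→5.5, 47→5.5
Rank sum = 1.5 + 5.5 + 5.5 = 12.5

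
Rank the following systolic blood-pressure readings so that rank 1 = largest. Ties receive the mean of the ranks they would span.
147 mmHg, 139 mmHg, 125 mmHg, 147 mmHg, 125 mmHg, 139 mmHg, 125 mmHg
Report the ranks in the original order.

1.5, 3.5, 6, 1.5, 6, 3.5, 6

Sorted (descending): 147, 147, 139, 139, 125, 125, 125
The 2 values of 147 occupy positions 1–2 → average rank (1+2)/2 = 1.5.
The 2 values of 139 occupy positions 3–4 → average rank (3+4)/2 = 3.5.
The 3 values of 125 occupy positions 5–7 → average rank 6.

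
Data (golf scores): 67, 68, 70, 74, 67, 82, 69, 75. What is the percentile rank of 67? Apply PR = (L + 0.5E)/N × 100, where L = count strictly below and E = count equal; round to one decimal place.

12.5

N = 8.
Strictly below 67: 0. Equal to 67: 2.
PR = (0 + 0.5·2)/8 × 100 = 12.5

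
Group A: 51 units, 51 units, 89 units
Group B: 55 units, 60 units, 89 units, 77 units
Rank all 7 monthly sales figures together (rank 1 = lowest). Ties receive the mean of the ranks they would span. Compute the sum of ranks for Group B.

18.5

Sorted (ascending): 51, 51, 55, 60, 77, 89, 89
The 2 values of 51 occupy positions 1–2 → average rank (1+2)/2 = 1.5.
The 2 values of 89 occupy positions 6–7 → average rank (6+7)/2 = 6.5.
Group B values → pooled ranks: 55→3, 60→4, 89→6.5, 77→5
Rank sum = 3 + 4 + 6.5 + 5 = 18.5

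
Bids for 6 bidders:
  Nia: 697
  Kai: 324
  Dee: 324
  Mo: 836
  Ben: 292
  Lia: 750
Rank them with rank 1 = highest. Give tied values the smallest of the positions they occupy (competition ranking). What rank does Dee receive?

4

Sorted (descending): 836, 750, 697, 324, 324, 292
The 2 values of 324 occupy positions 4–5 → each gets rank 4.
Dee has value 324 → rank 4.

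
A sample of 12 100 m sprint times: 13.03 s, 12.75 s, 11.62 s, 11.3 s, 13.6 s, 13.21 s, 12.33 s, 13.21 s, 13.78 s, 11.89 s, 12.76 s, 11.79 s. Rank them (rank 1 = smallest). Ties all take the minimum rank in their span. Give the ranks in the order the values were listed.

8, 6, 2, 1, 11, 9, 5, 9, 12, 4, 7, 3

Sorted (ascending): 11.3, 11.62, 11.79, 11.89, 12.33, 12.75, 12.76, 13.03, 13.21, 13.21, 13.6, 13.78
The 2 values of 13.21 occupy positions 9–10 → each gets rank 9.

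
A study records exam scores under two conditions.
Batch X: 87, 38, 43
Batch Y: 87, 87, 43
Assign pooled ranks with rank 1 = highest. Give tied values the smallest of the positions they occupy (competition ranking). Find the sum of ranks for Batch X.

Sorted (descending): 87, 87, 87, 43, 43, 38
The 3 values of 87 occupy positions 1–3 → each gets rank 1.
The 2 values of 43 occupy positions 4–5 → each gets rank 4.
Batch X values → pooled ranks: 87→1, 38→6, 43→4
Rank sum = 1 + 6 + 4 = 11

11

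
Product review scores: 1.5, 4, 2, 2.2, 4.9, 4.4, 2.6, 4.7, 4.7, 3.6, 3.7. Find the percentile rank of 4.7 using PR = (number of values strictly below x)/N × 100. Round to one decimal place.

72.7

N = 11.
Strictly below 4.7: 8. Equal to 4.7: 2.
PR = 8/11 × 100 = 72.7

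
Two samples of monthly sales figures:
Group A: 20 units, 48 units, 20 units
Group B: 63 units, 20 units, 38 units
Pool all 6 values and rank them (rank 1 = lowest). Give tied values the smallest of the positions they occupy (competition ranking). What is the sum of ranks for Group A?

7

Sorted (ascending): 20, 20, 20, 38, 48, 63
The 3 values of 20 occupy positions 1–3 → each gets rank 1.
Group A values → pooled ranks: 20→1, 48→5, 20→1
Rank sum = 1 + 5 + 1 = 7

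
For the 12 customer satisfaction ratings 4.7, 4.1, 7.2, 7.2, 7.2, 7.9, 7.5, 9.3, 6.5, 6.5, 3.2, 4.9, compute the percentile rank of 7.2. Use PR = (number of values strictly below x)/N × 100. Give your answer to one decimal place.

N = 12.
Strictly below 7.2: 6. Equal to 7.2: 3.
PR = 6/12 × 100 = 50.0

50.0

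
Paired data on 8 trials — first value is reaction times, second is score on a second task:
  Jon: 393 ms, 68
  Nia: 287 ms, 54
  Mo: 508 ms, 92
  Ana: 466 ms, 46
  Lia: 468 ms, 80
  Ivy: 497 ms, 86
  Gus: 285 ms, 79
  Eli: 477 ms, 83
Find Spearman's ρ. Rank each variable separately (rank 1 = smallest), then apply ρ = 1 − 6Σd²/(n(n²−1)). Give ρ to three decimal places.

0.786

Ranks of variable 1: 3, 2, 8, 4, 5, 7, 1, 6
Ranks of variable 2: 3, 2, 8, 1, 5, 7, 4, 6
d = r₁ − r₂: 0, 0, 0, 3, 0, 0, -3, 0
d²: 0, 0, 0, 9, 0, 0, 9, 0; Σd² = 18
ρ = 1 − 6·18/(8·63) = 1 − 108/504 = 0.786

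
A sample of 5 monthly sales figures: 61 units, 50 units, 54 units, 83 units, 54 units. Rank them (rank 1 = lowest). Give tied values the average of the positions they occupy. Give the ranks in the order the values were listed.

4, 1, 2.5, 5, 2.5

Sorted (ascending): 50, 54, 54, 61, 83
The 2 values of 54 occupy positions 2–3 → average rank (2+3)/2 = 2.5.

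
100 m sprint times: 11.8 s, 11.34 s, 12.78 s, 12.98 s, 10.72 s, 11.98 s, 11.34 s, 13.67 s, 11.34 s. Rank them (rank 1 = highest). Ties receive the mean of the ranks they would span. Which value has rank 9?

Sorted (descending): 13.67, 12.98, 12.78, 11.98, 11.8, 11.34, 11.34, 11.34, 10.72
The 3 values of 11.34 occupy positions 6–8 → average rank 7.
Rank 9 → value 10.72.

10.72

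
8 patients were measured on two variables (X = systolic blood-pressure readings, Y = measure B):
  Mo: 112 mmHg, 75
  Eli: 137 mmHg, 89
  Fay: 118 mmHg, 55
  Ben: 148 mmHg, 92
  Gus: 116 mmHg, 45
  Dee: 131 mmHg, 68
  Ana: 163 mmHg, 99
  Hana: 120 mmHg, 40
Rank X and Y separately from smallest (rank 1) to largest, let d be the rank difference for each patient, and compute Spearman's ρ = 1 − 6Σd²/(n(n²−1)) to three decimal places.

Ranks of variable 1: 1, 6, 3, 7, 2, 5, 8, 4
Ranks of variable 2: 5, 6, 3, 7, 2, 4, 8, 1
d = r₁ − r₂: -4, 0, 0, 0, 0, 1, 0, 3
d²: 16, 0, 0, 0, 0, 1, 0, 9; Σd² = 26
ρ = 1 − 6·26/(8·63) = 1 − 156/504 = 0.690

0.690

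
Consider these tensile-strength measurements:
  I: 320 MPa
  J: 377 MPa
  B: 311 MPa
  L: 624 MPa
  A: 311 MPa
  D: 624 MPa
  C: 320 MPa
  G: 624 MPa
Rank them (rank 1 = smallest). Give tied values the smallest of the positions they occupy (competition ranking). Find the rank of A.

1

Sorted (ascending): 311, 311, 320, 320, 377, 624, 624, 624
The 2 values of 311 occupy positions 1–2 → each gets rank 1.
The 2 values of 320 occupy positions 3–4 → each gets rank 3.
The 3 values of 624 occupy positions 6–8 → each gets rank 6.
A has value 311 MPa → rank 1.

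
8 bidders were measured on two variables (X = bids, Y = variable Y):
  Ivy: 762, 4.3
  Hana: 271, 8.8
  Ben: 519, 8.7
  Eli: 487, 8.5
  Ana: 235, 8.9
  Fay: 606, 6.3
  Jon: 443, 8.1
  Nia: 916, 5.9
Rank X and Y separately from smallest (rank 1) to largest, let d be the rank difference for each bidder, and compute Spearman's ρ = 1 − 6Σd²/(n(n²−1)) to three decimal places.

-0.881

Ranks of variable 1: 7, 2, 5, 4, 1, 6, 3, 8
Ranks of variable 2: 1, 7, 6, 5, 8, 3, 4, 2
d = r₁ − r₂: 6, -5, -1, -1, -7, 3, -1, 6
d²: 36, 25, 1, 1, 49, 9, 1, 36; Σd² = 158
ρ = 1 − 6·158/(8·63) = 1 − 948/504 = -0.881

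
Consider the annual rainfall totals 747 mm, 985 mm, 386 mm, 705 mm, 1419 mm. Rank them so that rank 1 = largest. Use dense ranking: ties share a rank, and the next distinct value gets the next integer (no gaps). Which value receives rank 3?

Sorted (descending): 1419, 985, 747, 705, 386
No ties — each value takes its position as its rank.
Rank 3 → value 747.

747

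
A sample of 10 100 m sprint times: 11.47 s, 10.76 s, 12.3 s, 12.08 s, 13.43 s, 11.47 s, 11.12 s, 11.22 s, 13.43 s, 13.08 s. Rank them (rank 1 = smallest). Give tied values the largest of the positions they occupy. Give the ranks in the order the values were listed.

5, 1, 7, 6, 10, 5, 2, 3, 10, 8

Sorted (ascending): 10.76, 11.12, 11.22, 11.47, 11.47, 12.08, 12.3, 13.08, 13.43, 13.43
The 2 values of 11.47 occupy positions 4–5 → each gets rank 5.
The 2 values of 13.43 occupy positions 9–10 → each gets rank 10.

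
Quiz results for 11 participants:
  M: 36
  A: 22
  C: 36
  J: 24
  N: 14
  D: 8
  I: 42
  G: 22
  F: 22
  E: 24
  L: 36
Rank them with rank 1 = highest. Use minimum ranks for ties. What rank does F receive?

Sorted (descending): 42, 36, 36, 36, 24, 24, 22, 22, 22, 14, 8
The 3 values of 36 occupy positions 2–4 → each gets rank 2.
The 2 values of 24 occupy positions 5–6 → each gets rank 5.
The 3 values of 22 occupy positions 7–9 → each gets rank 7.
F has value 22 → rank 7.

7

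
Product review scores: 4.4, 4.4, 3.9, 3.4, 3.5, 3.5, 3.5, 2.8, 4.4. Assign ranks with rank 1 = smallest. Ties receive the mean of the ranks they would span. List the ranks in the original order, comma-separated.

Sorted (ascending): 2.8, 3.4, 3.5, 3.5, 3.5, 3.9, 4.4, 4.4, 4.4
The 3 values of 3.5 occupy positions 3–5 → average rank 4.
The 3 values of 4.4 occupy positions 7–9 → average rank 8.

8, 8, 6, 2, 4, 4, 4, 1, 8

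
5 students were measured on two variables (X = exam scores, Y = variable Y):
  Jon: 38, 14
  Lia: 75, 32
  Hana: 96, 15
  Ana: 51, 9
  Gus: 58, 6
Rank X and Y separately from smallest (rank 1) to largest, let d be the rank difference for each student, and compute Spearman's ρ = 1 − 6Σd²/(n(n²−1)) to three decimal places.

0.500

Ranks of variable 1: 1, 4, 5, 2, 3
Ranks of variable 2: 3, 5, 4, 2, 1
d = r₁ − r₂: -2, -1, 1, 0, 2
d²: 4, 1, 1, 0, 4; Σd² = 10
ρ = 1 − 6·10/(5·24) = 1 − 60/120 = 0.500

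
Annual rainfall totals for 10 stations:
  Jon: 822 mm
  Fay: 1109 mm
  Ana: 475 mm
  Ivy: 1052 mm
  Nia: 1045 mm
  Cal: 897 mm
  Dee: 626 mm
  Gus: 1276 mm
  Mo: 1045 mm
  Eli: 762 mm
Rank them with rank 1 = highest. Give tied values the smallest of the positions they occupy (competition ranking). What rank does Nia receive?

Sorted (descending): 1276, 1109, 1052, 1045, 1045, 897, 822, 762, 626, 475
The 2 values of 1045 occupy positions 4–5 → each gets rank 4.
Nia has value 1045 mm → rank 4.

4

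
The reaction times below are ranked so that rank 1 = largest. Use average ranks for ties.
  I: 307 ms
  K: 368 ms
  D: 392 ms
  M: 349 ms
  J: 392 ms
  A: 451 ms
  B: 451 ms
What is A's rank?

1.5

Sorted (descending): 451, 451, 392, 392, 368, 349, 307
The 2 values of 451 occupy positions 1–2 → average rank (1+2)/2 = 1.5.
The 2 values of 392 occupy positions 3–4 → average rank (3+4)/2 = 3.5.
A has value 451 ms → rank 1.5.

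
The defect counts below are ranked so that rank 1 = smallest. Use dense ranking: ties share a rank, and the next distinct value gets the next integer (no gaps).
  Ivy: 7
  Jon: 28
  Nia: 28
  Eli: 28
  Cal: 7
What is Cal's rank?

Sorted (ascending): 7, 7, 28, 28, 28
The 2 values of 7 share dense rank 1.
The 3 values of 28 share dense rank 2.
Cal has value 7 → rank 1.

1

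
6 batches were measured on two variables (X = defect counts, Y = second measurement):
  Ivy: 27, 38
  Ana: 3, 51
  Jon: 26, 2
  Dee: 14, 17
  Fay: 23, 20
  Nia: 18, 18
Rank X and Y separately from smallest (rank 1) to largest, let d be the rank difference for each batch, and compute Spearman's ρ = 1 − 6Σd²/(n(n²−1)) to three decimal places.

-0.200

Ranks of variable 1: 6, 1, 5, 2, 4, 3
Ranks of variable 2: 5, 6, 1, 2, 4, 3
d = r₁ − r₂: 1, -5, 4, 0, 0, 0
d²: 1, 25, 16, 0, 0, 0; Σd² = 42
ρ = 1 − 6·42/(6·35) = 1 − 252/210 = -0.200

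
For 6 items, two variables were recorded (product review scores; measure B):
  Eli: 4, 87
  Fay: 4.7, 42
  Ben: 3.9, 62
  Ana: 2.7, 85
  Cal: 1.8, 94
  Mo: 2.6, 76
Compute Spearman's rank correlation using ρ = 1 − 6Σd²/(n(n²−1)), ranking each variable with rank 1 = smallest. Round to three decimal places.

Ranks of variable 1: 5, 6, 4, 3, 1, 2
Ranks of variable 2: 5, 1, 2, 4, 6, 3
d = r₁ − r₂: 0, 5, 2, -1, -5, -1
d²: 0, 25, 4, 1, 25, 1; Σd² = 56
ρ = 1 − 6·56/(6·35) = 1 − 336/210 = -0.600

-0.600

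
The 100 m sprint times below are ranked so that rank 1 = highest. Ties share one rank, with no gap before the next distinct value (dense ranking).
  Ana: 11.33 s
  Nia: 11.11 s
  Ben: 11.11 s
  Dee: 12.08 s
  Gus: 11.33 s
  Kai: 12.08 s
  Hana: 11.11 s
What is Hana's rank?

Sorted (descending): 12.08, 12.08, 11.33, 11.33, 11.11, 11.11, 11.11
The 2 values of 12.08 share dense rank 1.
The 2 values of 11.33 share dense rank 2.
The 3 values of 11.11 share dense rank 3.
Hana has value 11.11 s → rank 3.

3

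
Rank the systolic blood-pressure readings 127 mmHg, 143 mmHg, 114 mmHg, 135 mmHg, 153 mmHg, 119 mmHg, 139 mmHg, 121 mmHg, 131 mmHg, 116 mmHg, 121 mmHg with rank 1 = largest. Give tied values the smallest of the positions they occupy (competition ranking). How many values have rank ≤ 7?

8

Sorted (descending): 153, 143, 139, 135, 131, 127, 121, 121, 119, 116, 114
The 2 values of 121 occupy positions 7–8 → each gets rank 7.
Ranks ≤ 7: {1, 2, 3, 4, 5, 6, 7, 7} → 8 values.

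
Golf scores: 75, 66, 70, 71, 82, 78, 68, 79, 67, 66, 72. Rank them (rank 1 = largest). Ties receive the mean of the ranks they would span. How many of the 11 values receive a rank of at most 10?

9

Sorted (descending): 82, 79, 78, 75, 72, 71, 70, 68, 67, 66, 66
The 2 values of 66 occupy positions 10–11 → average rank (10+11)/2 = 10.5.
Ranks ≤ 10: {1, 2, 3, 4, 5, 6, 7, 8, 9} → 9 values.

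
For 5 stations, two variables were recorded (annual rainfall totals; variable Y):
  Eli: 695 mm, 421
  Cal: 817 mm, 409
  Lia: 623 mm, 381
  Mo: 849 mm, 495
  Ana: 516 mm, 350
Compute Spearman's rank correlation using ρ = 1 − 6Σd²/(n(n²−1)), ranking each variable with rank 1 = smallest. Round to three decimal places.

0.900

Ranks of variable 1: 3, 4, 2, 5, 1
Ranks of variable 2: 4, 3, 2, 5, 1
d = r₁ − r₂: -1, 1, 0, 0, 0
d²: 1, 1, 0, 0, 0; Σd² = 2
ρ = 1 − 6·2/(5·24) = 1 − 12/120 = 0.900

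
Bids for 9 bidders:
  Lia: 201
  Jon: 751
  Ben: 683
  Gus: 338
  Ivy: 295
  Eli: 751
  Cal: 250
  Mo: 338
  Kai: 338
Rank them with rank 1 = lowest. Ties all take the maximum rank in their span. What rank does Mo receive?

6

Sorted (ascending): 201, 250, 295, 338, 338, 338, 683, 751, 751
The 3 values of 338 occupy positions 4–6 → each gets rank 6.
The 2 values of 751 occupy positions 8–9 → each gets rank 9.
Mo has value 338 → rank 6.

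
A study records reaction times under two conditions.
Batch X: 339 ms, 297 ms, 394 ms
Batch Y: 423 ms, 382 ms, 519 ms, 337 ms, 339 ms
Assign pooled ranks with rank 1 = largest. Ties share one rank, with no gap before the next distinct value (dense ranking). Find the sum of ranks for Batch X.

Sorted (descending): 519, 423, 394, 382, 339, 339, 337, 297
The 2 values of 339 share dense rank 5.
Remaining distinct values take the next consecutive integers.
Batch X values → pooled ranks: 339→5, 297→7, 394→3
Rank sum = 5 + 7 + 3 = 15

15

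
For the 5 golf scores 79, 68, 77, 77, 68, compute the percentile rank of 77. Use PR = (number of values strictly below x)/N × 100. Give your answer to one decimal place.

40.0

N = 5.
Strictly below 77: 2. Equal to 77: 2.
PR = 2/5 × 100 = 40.0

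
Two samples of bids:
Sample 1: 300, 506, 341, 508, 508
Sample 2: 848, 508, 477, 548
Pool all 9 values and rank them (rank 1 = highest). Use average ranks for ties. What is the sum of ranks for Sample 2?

Sorted (descending): 848, 548, 508, 508, 508, 506, 477, 341, 300
The 3 values of 508 occupy positions 3–5 → average rank 4.
Sample 2 values → pooled ranks: 848→1, 508→4, 477→7, 548→2
Rank sum = 1 + 4 + 7 + 2 = 14

14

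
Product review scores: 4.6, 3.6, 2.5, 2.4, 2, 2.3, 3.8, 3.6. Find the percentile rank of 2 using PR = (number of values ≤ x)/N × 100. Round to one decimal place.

N = 8.
Strictly below 2: 0. Equal to 2: 1.
PR = 1/8 × 100 = 12.5

12.5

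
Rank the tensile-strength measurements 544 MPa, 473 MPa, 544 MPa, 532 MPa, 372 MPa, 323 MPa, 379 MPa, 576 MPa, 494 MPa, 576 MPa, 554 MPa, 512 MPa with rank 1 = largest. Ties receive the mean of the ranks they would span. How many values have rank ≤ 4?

Sorted (descending): 576, 576, 554, 544, 544, 532, 512, 494, 473, 379, 372, 323
The 2 values of 576 occupy positions 1–2 → average rank (1+2)/2 = 1.5.
The 2 values of 544 occupy positions 4–5 → average rank (4+5)/2 = 4.5.
Ranks ≤ 4: {1.5, 1.5, 3} → 3 values.

3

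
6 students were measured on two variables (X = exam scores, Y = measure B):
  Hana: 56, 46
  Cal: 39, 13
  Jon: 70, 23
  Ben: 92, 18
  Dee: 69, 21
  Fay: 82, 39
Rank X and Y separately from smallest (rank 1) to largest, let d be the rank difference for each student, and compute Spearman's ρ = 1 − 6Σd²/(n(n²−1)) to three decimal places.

Ranks of variable 1: 2, 1, 4, 6, 3, 5
Ranks of variable 2: 6, 1, 4, 2, 3, 5
d = r₁ − r₂: -4, 0, 0, 4, 0, 0
d²: 16, 0, 0, 16, 0, 0; Σd² = 32
ρ = 1 − 6·32/(6·35) = 1 − 192/210 = 0.086

0.086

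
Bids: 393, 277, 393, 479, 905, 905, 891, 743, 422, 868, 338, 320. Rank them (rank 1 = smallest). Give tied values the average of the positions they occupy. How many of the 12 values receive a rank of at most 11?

10

Sorted (ascending): 277, 320, 338, 393, 393, 422, 479, 743, 868, 891, 905, 905
The 2 values of 393 occupy positions 4–5 → average rank (4+5)/2 = 4.5.
The 2 values of 905 occupy positions 11–12 → average rank (11+12)/2 = 11.5.
Ranks ≤ 11: {1, 2, 3, 4.5, 4.5, 6, 7, 8, 9, 10} → 10 values.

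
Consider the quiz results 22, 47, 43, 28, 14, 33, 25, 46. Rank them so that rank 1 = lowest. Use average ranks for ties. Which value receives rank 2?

Sorted (ascending): 14, 22, 25, 28, 33, 43, 46, 47
No ties — each value takes its position as its rank.
Rank 2 → value 22.

22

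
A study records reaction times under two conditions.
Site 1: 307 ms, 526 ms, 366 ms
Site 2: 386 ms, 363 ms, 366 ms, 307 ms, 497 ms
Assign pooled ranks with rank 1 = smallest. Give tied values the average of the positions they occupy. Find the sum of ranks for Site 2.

22

Sorted (ascending): 307, 307, 363, 366, 366, 386, 497, 526
The 2 values of 307 occupy positions 1–2 → average rank (1+2)/2 = 1.5.
The 2 values of 366 occupy positions 4–5 → average rank (4+5)/2 = 4.5.
Site 2 values → pooled ranks: 386→6, 363→3, 366→4.5, 307→1.5, 497→7
Rank sum = 6 + 3 + 4.5 + 1.5 + 7 = 22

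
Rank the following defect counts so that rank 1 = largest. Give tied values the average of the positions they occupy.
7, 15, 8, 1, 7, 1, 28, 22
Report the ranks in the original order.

5.5, 3, 4, 7.5, 5.5, 7.5, 1, 2

Sorted (descending): 28, 22, 15, 8, 7, 7, 1, 1
The 2 values of 7 occupy positions 5–6 → average rank (5+6)/2 = 5.5.
The 2 values of 1 occupy positions 7–8 → average rank (7+8)/2 = 7.5.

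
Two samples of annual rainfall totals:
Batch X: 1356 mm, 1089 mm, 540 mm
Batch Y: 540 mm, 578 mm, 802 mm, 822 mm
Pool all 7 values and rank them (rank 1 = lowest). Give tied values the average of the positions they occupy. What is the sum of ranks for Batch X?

14.5

Sorted (ascending): 540, 540, 578, 802, 822, 1089, 1356
The 2 values of 540 occupy positions 1–2 → average rank (1+2)/2 = 1.5.
Batch X values → pooled ranks: 1356→7, 1089→6, 540→1.5
Rank sum = 7 + 6 + 1.5 = 14.5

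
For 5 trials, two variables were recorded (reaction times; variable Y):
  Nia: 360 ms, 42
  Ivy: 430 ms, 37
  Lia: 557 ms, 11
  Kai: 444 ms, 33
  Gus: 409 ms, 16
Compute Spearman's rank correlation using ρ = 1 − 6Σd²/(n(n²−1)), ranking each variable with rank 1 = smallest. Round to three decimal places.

-0.700

Ranks of variable 1: 1, 3, 5, 4, 2
Ranks of variable 2: 5, 4, 1, 3, 2
d = r₁ − r₂: -4, -1, 4, 1, 0
d²: 16, 1, 16, 1, 0; Σd² = 34
ρ = 1 − 6·34/(5·24) = 1 − 204/120 = -0.700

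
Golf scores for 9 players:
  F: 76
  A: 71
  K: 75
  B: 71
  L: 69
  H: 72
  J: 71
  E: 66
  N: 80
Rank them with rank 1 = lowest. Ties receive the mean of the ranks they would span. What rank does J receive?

4

Sorted (ascending): 66, 69, 71, 71, 71, 72, 75, 76, 80
The 3 values of 71 occupy positions 3–5 → average rank 4.
J has value 71 → rank 4.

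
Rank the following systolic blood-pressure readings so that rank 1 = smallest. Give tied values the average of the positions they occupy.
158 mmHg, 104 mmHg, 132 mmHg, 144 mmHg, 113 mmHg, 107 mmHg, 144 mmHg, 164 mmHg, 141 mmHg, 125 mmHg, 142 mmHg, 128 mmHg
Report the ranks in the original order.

11, 1, 6, 9.5, 3, 2, 9.5, 12, 7, 4, 8, 5

Sorted (ascending): 104, 107, 113, 125, 128, 132, 141, 142, 144, 144, 158, 164
The 2 values of 144 occupy positions 9–10 → average rank (9+10)/2 = 9.5.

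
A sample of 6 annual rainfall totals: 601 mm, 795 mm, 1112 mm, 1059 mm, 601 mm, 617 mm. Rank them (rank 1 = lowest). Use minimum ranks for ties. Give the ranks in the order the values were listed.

Sorted (ascending): 601, 601, 617, 795, 1059, 1112
The 2 values of 601 occupy positions 1–2 → each gets rank 1.

1, 4, 6, 5, 1, 3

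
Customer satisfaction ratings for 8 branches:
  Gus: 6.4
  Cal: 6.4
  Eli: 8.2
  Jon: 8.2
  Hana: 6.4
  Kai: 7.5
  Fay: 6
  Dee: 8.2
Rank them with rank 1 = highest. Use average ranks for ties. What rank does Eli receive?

2

Sorted (descending): 8.2, 8.2, 8.2, 7.5, 6.4, 6.4, 6.4, 6
The 3 values of 8.2 occupy positions 1–3 → average rank 2.
The 3 values of 6.4 occupy positions 5–7 → average rank 6.
Eli has value 8.2 → rank 2.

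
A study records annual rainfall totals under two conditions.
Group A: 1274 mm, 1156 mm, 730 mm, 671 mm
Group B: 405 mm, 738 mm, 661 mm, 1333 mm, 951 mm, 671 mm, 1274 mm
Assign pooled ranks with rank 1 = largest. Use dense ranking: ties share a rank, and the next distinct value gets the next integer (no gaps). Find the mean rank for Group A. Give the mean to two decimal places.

Sorted (descending): 1333, 1274, 1274, 1156, 951, 738, 730, 671, 671, 661, 405
The 2 values of 1274 share dense rank 2.
The 2 values of 671 share dense rank 7.
Remaining distinct values take the next consecutive integers.
Group A values → pooled ranks: 1274→2, 1156→3, 730→6, 671→7
Mean rank = (2 + 3 + 6 + 7) / 4 = 4.50

4.50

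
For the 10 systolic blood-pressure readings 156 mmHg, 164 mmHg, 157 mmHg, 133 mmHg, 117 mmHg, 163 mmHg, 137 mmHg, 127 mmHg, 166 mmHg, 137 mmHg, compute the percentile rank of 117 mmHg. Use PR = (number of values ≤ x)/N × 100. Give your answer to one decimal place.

10.0

N = 10.
Strictly below 117: 0. Equal to 117: 1.
PR = 1/10 × 100 = 10.0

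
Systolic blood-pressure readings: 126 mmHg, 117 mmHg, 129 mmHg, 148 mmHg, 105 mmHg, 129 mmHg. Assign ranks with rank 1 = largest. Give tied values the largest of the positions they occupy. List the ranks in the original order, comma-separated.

4, 5, 3, 1, 6, 3

Sorted (descending): 148, 129, 129, 126, 117, 105
The 2 values of 129 occupy positions 2–3 → each gets rank 3.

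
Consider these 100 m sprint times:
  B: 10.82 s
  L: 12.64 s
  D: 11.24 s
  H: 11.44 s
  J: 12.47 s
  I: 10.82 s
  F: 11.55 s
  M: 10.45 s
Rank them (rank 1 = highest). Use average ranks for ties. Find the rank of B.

Sorted (descending): 12.64, 12.47, 11.55, 11.44, 11.24, 10.82, 10.82, 10.45
The 2 values of 10.82 occupy positions 6–7 → average rank (6+7)/2 = 6.5.
B has value 10.82 s → rank 6.5.

6.5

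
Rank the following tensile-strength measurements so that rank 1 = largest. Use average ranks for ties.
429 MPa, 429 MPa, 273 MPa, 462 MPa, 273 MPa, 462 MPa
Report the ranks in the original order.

3.5, 3.5, 5.5, 1.5, 5.5, 1.5

Sorted (descending): 462, 462, 429, 429, 273, 273
The 2 values of 462 occupy positions 1–2 → average rank (1+2)/2 = 1.5.
The 2 values of 429 occupy positions 3–4 → average rank (3+4)/2 = 3.5.
The 2 values of 273 occupy positions 5–6 → average rank (5+6)/2 = 5.5.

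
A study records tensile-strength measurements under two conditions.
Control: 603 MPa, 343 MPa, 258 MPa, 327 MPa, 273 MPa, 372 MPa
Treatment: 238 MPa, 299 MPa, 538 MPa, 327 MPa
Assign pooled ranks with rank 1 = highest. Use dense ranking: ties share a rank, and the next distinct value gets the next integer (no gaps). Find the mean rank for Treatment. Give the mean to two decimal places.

5.50

Sorted (descending): 603, 538, 372, 343, 327, 327, 299, 273, 258, 238
The 2 values of 327 share dense rank 5.
Remaining distinct values take the next consecutive integers.
Treatment values → pooled ranks: 238→9, 299→6, 538→2, 327→5
Mean rank = (9 + 6 + 2 + 5) / 4 = 5.50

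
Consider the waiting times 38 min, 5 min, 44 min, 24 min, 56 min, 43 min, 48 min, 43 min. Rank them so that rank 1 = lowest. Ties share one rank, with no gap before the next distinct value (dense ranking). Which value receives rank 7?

Sorted (ascending): 5, 24, 38, 43, 43, 44, 48, 56
The 2 values of 43 share dense rank 4.
Remaining distinct values take the next consecutive integers.
Rank 7 → value 56.

56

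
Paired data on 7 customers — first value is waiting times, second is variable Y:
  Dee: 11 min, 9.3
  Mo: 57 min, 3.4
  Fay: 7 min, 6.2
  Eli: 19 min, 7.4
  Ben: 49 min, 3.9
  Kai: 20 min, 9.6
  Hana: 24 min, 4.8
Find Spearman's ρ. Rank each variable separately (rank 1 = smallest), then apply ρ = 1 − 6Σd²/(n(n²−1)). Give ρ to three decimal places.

Ranks of variable 1: 2, 7, 1, 3, 6, 4, 5
Ranks of variable 2: 6, 1, 4, 5, 2, 7, 3
d = r₁ − r₂: -4, 6, -3, -2, 4, -3, 2
d²: 16, 36, 9, 4, 16, 9, 4; Σd² = 94
ρ = 1 − 6·94/(7·48) = 1 − 564/336 = -0.679

-0.679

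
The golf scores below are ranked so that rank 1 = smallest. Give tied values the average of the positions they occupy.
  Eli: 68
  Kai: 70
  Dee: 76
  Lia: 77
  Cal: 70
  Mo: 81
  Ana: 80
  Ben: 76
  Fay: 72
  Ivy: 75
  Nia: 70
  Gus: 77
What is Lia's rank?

9.5

Sorted (ascending): 68, 70, 70, 70, 72, 75, 76, 76, 77, 77, 80, 81
The 3 values of 70 occupy positions 2–4 → average rank 3.
The 2 values of 76 occupy positions 7–8 → average rank (7+8)/2 = 7.5.
The 2 values of 77 occupy positions 9–10 → average rank (9+10)/2 = 9.5.
Lia has value 77 → rank 9.5.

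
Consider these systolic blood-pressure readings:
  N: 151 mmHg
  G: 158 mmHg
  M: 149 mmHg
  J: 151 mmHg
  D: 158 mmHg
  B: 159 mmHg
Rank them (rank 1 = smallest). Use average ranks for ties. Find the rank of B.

6

Sorted (ascending): 149, 151, 151, 158, 158, 159
The 2 values of 151 occupy positions 2–3 → average rank (2+3)/2 = 2.5.
The 2 values of 158 occupy positions 4–5 → average rank (4+5)/2 = 4.5.
B has value 159 mmHg → rank 6.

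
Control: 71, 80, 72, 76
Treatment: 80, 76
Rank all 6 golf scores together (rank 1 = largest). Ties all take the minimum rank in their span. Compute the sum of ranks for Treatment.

Sorted (descending): 80, 80, 76, 76, 72, 71
The 2 values of 80 occupy positions 1–2 → each gets rank 1.
The 2 values of 76 occupy positions 3–4 → each gets rank 3.
Treatment values → pooled ranks: 80→1, 76→3
Rank sum = 1 + 3 = 4

4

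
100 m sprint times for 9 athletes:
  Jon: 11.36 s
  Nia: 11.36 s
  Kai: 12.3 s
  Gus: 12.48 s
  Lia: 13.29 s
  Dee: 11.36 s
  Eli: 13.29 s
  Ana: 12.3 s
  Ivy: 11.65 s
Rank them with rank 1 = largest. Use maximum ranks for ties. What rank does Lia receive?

Sorted (descending): 13.29, 13.29, 12.48, 12.3, 12.3, 11.65, 11.36, 11.36, 11.36
The 2 values of 13.29 occupy positions 1–2 → each gets rank 2.
The 2 values of 12.3 occupy positions 4–5 → each gets rank 5.
The 3 values of 11.36 occupy positions 7–9 → each gets rank 9.
Lia has value 13.29 s → rank 2.

2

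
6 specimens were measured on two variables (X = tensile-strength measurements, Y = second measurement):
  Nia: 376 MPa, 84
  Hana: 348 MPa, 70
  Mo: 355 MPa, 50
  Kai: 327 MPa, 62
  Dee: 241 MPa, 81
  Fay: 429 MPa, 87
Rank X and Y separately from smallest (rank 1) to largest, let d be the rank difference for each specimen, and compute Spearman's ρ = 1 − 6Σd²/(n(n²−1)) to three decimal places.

0.486

Ranks of variable 1: 5, 3, 4, 2, 1, 6
Ranks of variable 2: 5, 3, 1, 2, 4, 6
d = r₁ − r₂: 0, 0, 3, 0, -3, 0
d²: 0, 0, 9, 0, 9, 0; Σd² = 18
ρ = 1 − 6·18/(6·35) = 1 − 108/210 = 0.486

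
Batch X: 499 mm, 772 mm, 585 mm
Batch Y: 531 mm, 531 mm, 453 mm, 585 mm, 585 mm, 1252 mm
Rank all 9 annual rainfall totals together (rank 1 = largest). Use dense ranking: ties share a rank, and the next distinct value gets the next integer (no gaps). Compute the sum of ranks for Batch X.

10

Sorted (descending): 1252, 772, 585, 585, 585, 531, 531, 499, 453
The 3 values of 585 share dense rank 3.
The 2 values of 531 share dense rank 4.
Remaining distinct values take the next consecutive integers.
Batch X values → pooled ranks: 499→5, 772→2, 585→3
Rank sum = 5 + 2 + 3 = 10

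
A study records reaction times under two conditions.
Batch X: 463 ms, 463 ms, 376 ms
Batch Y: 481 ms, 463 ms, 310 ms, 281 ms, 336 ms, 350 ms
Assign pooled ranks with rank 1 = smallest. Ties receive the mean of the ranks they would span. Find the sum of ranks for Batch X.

Sorted (ascending): 281, 310, 336, 350, 376, 463, 463, 463, 481
The 3 values of 463 occupy positions 6–8 → average rank 7.
Batch X values → pooled ranks: 463→7, 463→7, 376→5
Rank sum = 7 + 7 + 5 = 19

19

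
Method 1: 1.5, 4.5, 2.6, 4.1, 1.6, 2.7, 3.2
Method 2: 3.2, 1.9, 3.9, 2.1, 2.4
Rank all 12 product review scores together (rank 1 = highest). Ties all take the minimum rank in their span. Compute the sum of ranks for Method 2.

34

Sorted (descending): 4.5, 4.1, 3.9, 3.2, 3.2, 2.7, 2.6, 2.4, 2.1, 1.9, 1.6, 1.5
The 2 values of 3.2 occupy positions 4–5 → each gets rank 4.
Method 2 values → pooled ranks: 3.2→4, 1.9→10, 3.9→3, 2.1→9, 2.4→8
Rank sum = 4 + 10 + 3 + 9 + 8 = 34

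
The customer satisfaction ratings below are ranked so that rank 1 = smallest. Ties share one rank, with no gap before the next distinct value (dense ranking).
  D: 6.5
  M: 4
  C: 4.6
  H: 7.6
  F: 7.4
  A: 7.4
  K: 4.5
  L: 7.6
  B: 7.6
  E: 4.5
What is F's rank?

Sorted (ascending): 4, 4.5, 4.5, 4.6, 6.5, 7.4, 7.4, 7.6, 7.6, 7.6
The 2 values of 4.5 share dense rank 2.
The 2 values of 7.4 share dense rank 5.
The 3 values of 7.6 share dense rank 6.
Remaining distinct values take the next consecutive integers.
F has value 7.4 → rank 5.

5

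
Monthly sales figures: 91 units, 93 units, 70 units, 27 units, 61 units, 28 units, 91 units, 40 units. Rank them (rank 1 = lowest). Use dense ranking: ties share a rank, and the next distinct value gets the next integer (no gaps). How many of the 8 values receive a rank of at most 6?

Sorted (ascending): 27, 28, 40, 61, 70, 91, 91, 93
The 2 values of 91 share dense rank 6.
Remaining distinct values take the next consecutive integers.
Ranks ≤ 6: {1, 2, 3, 4, 5, 6, 6} → 7 values.

7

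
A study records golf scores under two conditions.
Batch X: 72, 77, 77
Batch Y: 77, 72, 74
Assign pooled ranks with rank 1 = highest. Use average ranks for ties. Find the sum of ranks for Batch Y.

11.5

Sorted (descending): 77, 77, 77, 74, 72, 72
The 3 values of 77 occupy positions 1–3 → average rank 2.
The 2 values of 72 occupy positions 5–6 → average rank (5+6)/2 = 5.5.
Batch Y values → pooled ranks: 77→2, 72→5.5, 74→4
Rank sum = 2 + 5.5 + 4 = 11.5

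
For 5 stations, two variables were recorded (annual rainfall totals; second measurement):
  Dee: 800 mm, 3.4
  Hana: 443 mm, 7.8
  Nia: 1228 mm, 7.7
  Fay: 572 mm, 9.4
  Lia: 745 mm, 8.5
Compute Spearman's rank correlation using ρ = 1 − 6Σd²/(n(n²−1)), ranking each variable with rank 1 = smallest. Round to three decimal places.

Ranks of variable 1: 4, 1, 5, 2, 3
Ranks of variable 2: 1, 3, 2, 5, 4
d = r₁ − r₂: 3, -2, 3, -3, -1
d²: 9, 4, 9, 9, 1; Σd² = 32
ρ = 1 − 6·32/(5·24) = 1 − 192/120 = -0.600

-0.600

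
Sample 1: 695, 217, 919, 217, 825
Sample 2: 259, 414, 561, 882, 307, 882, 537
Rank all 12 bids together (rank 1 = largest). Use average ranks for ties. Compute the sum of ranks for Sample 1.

33

Sorted (descending): 919, 882, 882, 825, 695, 561, 537, 414, 307, 259, 217, 217
The 2 values of 882 occupy positions 2–3 → average rank (2+3)/2 = 2.5.
The 2 values of 217 occupy positions 11–12 → average rank (11+12)/2 = 11.5.
Sample 1 values → pooled ranks: 695→5, 217→11.5, 919→1, 217→11.5, 825→4
Rank sum = 5 + 11.5 + 1 + 11.5 + 4 = 33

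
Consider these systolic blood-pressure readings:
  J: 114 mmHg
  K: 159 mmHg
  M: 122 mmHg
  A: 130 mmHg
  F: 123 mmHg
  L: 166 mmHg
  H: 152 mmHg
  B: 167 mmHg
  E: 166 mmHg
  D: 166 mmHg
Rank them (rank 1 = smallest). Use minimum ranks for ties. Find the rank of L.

Sorted (ascending): 114, 122, 123, 130, 152, 159, 166, 166, 166, 167
The 3 values of 166 occupy positions 7–9 → each gets rank 7.
L has value 166 mmHg → rank 7.

7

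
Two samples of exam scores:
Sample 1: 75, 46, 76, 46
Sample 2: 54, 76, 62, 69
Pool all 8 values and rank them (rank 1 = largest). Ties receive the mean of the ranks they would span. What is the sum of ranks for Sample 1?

19.5

Sorted (descending): 76, 76, 75, 69, 62, 54, 46, 46
The 2 values of 76 occupy positions 1–2 → average rank (1+2)/2 = 1.5.
The 2 values of 46 occupy positions 7–8 → average rank (7+8)/2 = 7.5.
Sample 1 values → pooled ranks: 75→3, 46→7.5, 76→1.5, 46→7.5
Rank sum = 3 + 7.5 + 1.5 + 7.5 = 19.5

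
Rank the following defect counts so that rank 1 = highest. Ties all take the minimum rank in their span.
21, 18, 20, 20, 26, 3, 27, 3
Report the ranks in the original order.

Sorted (descending): 27, 26, 21, 20, 20, 18, 3, 3
The 2 values of 20 occupy positions 4–5 → each gets rank 4.
The 2 values of 3 occupy positions 7–8 → each gets rank 7.

3, 6, 4, 4, 2, 7, 1, 7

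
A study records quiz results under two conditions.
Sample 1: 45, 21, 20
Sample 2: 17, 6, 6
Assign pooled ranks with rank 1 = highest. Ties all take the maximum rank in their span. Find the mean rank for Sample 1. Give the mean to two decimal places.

2.00

Sorted (descending): 45, 21, 20, 17, 6, 6
The 2 values of 6 occupy positions 5–6 → each gets rank 6.
Sample 1 values → pooled ranks: 45→1, 21→2, 20→3
Mean rank = (1 + 2 + 3) / 3 = 2.00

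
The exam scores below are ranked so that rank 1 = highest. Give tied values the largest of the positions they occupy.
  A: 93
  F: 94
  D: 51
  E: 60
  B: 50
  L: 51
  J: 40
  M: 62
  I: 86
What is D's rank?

7

Sorted (descending): 94, 93, 86, 62, 60, 51, 51, 50, 40
The 2 values of 51 occupy positions 6–7 → each gets rank 7.
D has value 51 → rank 7.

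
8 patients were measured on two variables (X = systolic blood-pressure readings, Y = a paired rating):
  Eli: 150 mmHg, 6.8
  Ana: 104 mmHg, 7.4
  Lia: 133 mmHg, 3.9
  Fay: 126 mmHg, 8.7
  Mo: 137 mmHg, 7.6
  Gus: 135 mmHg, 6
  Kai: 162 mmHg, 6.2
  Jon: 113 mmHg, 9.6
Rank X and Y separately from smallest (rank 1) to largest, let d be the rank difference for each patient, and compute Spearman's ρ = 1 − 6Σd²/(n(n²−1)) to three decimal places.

-0.429

Ranks of variable 1: 7, 1, 4, 3, 6, 5, 8, 2
Ranks of variable 2: 4, 5, 1, 7, 6, 2, 3, 8
d = r₁ − r₂: 3, -4, 3, -4, 0, 3, 5, -6
d²: 9, 16, 9, 16, 0, 9, 25, 36; Σd² = 120
ρ = 1 − 6·120/(8·63) = 1 − 720/504 = -0.429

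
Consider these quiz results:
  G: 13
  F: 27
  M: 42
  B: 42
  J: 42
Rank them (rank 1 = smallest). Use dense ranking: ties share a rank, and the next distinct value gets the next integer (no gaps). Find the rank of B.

Sorted (ascending): 13, 27, 42, 42, 42
The 3 values of 42 share dense rank 3.
Remaining distinct values take the next consecutive integers.
B has value 42 → rank 3.

3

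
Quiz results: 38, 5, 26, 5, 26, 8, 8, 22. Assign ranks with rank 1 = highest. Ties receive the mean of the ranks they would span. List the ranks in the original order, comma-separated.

1, 7.5, 2.5, 7.5, 2.5, 5.5, 5.5, 4

Sorted (descending): 38, 26, 26, 22, 8, 8, 5, 5
The 2 values of 26 occupy positions 2–3 → average rank (2+3)/2 = 2.5.
The 2 values of 8 occupy positions 5–6 → average rank (5+6)/2 = 5.5.
The 2 values of 5 occupy positions 7–8 → average rank (7+8)/2 = 7.5.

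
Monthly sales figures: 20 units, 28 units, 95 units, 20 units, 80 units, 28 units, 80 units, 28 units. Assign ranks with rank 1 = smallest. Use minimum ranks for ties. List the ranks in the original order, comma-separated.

1, 3, 8, 1, 6, 3, 6, 3

Sorted (ascending): 20, 20, 28, 28, 28, 80, 80, 95
The 2 values of 20 occupy positions 1–2 → each gets rank 1.
The 3 values of 28 occupy positions 3–5 → each gets rank 3.
The 2 values of 80 occupy positions 6–7 → each gets rank 6.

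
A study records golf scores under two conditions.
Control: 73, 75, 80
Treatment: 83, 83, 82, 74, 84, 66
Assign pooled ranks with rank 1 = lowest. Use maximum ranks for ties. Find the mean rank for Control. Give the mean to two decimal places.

3.67

Sorted (ascending): 66, 73, 74, 75, 80, 82, 83, 83, 84
The 2 values of 83 occupy positions 7–8 → each gets rank 8.
Control values → pooled ranks: 73→2, 75→4, 80→5
Mean rank = (2 + 4 + 5) / 3 = 3.67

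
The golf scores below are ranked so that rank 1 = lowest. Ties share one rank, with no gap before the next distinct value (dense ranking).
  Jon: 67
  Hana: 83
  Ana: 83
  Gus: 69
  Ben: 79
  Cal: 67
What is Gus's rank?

Sorted (ascending): 67, 67, 69, 79, 83, 83
The 2 values of 67 share dense rank 1.
The 2 values of 83 share dense rank 4.
Remaining distinct values take the next consecutive integers.
Gus has value 69 → rank 2.

2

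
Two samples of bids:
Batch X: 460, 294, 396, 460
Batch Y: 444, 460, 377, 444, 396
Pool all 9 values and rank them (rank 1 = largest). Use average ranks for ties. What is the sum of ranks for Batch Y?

25.5

Sorted (descending): 460, 460, 460, 444, 444, 396, 396, 377, 294
The 3 values of 460 occupy positions 1–3 → average rank 2.
The 2 values of 444 occupy positions 4–5 → average rank (4+5)/2 = 4.5.
The 2 values of 396 occupy positions 6–7 → average rank (6+7)/2 = 6.5.
Batch Y values → pooled ranks: 444→4.5, 460→2, 377→8, 444→4.5, 396→6.5
Rank sum = 4.5 + 2 + 8 + 4.5 + 6.5 = 25.5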